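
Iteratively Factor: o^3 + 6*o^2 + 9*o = (o)*(o^2 + 6*o + 9) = o*(o + 3)*(o + 3)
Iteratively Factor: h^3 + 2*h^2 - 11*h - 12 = (h + 4)*(h^2 - 2*h - 3) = (h - 3)*(h + 4)*(h + 1)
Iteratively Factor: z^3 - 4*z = (z + 2)*(z^2 - 2*z) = z*(z + 2)*(z - 2)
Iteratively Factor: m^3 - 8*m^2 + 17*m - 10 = (m - 1)*(m^2 - 7*m + 10) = (m - 5)*(m - 1)*(m - 2)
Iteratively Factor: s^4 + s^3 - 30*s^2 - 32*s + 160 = (s + 4)*(s^3 - 3*s^2 - 18*s + 40) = (s - 5)*(s + 4)*(s^2 + 2*s - 8) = (s - 5)*(s - 2)*(s + 4)*(s + 4)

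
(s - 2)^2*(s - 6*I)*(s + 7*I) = s^4 - 4*s^3 + I*s^3 + 46*s^2 - 4*I*s^2 - 168*s + 4*I*s + 168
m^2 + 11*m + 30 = (m + 5)*(m + 6)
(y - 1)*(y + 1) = y^2 - 1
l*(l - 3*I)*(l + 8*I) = l^3 + 5*I*l^2 + 24*l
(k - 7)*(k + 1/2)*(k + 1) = k^3 - 11*k^2/2 - 10*k - 7/2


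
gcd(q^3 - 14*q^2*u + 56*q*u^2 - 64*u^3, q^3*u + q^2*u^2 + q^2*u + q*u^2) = 1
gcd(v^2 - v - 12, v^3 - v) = 1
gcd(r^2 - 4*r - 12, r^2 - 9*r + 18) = r - 6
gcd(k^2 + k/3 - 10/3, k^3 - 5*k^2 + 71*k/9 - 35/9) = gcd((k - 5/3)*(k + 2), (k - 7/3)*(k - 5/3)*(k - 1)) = k - 5/3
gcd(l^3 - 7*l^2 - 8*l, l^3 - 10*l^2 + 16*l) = l^2 - 8*l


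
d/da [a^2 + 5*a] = 2*a + 5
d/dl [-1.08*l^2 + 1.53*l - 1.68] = 1.53 - 2.16*l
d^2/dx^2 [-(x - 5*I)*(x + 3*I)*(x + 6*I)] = -6*x - 8*I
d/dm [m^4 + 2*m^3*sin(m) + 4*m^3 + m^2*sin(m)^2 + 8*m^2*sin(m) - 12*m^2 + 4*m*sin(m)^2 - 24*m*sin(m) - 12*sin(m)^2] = 2*m^3*cos(m) + 4*m^3 + 6*m^2*sin(m) + m^2*sin(2*m) + 8*m^2*cos(m) + 12*m^2 + 2*m*sin(m)^2 + 16*m*sin(m) + 4*m*sin(2*m) - 24*m*cos(m) - 24*m + 4*sin(m)^2 - 24*sin(m) - 12*sin(2*m)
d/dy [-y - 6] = -1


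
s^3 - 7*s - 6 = (s - 3)*(s + 1)*(s + 2)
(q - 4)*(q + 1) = q^2 - 3*q - 4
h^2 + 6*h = h*(h + 6)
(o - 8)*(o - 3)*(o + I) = o^3 - 11*o^2 + I*o^2 + 24*o - 11*I*o + 24*I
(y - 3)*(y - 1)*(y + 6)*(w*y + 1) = w*y^4 + 2*w*y^3 - 21*w*y^2 + 18*w*y + y^3 + 2*y^2 - 21*y + 18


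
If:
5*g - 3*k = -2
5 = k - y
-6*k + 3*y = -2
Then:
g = -3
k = -13/3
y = -28/3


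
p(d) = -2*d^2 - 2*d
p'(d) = -4*d - 2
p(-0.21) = 0.33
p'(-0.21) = -1.16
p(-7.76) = -104.92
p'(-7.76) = 29.04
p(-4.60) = -33.12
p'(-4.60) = 16.40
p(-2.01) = -4.06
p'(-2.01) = 6.04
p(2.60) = -18.72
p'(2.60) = -12.40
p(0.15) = -0.34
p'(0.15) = -2.60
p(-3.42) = -16.55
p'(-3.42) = 11.68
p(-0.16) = 0.27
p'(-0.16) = -1.36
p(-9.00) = -144.00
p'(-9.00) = 34.00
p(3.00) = -24.00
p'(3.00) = -14.00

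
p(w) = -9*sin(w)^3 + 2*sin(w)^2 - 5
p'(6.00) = -3.10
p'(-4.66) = 1.20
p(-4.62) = -11.90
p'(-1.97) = 10.34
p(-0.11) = -4.96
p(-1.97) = 3.74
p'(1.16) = -7.60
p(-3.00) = -4.93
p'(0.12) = 0.09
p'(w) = -27*sin(w)^2*cos(w) + 4*sin(w)*cos(w)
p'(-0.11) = -0.76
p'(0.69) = -6.47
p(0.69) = -6.51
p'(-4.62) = 2.10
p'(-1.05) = -11.83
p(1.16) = -10.25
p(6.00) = -4.65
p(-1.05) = 2.38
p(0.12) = -4.99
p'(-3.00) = 1.09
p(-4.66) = -11.97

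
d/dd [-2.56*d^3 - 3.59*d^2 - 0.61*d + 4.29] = -7.68*d^2 - 7.18*d - 0.61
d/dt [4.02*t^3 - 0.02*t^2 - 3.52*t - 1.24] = 12.06*t^2 - 0.04*t - 3.52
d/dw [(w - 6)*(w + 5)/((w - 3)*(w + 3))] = (w^2 + 42*w + 9)/(w^4 - 18*w^2 + 81)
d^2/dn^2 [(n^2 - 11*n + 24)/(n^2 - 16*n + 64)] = 10/(n^3 - 24*n^2 + 192*n - 512)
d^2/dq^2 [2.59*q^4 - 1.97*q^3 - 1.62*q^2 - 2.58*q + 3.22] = 31.08*q^2 - 11.82*q - 3.24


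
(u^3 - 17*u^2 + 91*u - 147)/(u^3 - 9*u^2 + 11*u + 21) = (u - 7)/(u + 1)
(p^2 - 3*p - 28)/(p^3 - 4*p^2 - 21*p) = (p + 4)/(p*(p + 3))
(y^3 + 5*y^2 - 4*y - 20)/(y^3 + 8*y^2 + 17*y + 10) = (y - 2)/(y + 1)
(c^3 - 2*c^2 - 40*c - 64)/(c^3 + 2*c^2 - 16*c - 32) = (c - 8)/(c - 4)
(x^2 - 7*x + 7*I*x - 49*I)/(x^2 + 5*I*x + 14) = (x - 7)/(x - 2*I)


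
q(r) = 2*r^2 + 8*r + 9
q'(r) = 4*r + 8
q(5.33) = 108.46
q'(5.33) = 29.32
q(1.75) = 29.12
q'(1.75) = 15.00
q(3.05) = 52.00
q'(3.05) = 20.20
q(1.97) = 32.52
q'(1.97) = 15.88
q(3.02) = 51.40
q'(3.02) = 20.08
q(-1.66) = 1.23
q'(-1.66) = 1.36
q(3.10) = 53.02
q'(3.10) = 20.40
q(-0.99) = 3.04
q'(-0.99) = 4.04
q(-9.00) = 99.00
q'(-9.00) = -28.00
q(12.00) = 393.00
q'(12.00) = 56.00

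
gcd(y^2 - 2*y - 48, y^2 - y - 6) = 1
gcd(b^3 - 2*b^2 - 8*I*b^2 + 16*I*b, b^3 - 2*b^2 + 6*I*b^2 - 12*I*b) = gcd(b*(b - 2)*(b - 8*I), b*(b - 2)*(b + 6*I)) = b^2 - 2*b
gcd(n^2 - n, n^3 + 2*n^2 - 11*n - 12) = 1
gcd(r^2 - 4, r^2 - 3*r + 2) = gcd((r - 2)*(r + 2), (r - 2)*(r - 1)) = r - 2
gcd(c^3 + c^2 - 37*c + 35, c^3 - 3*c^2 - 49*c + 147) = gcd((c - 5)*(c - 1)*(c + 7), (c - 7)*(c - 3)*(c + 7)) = c + 7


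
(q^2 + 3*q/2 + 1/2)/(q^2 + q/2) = (q + 1)/q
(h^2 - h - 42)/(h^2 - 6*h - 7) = (h + 6)/(h + 1)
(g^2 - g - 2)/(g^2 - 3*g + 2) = (g + 1)/(g - 1)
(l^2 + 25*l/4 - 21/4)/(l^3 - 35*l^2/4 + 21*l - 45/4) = (l + 7)/(l^2 - 8*l + 15)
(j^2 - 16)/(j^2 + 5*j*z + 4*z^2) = (j^2 - 16)/(j^2 + 5*j*z + 4*z^2)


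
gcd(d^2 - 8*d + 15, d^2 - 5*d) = d - 5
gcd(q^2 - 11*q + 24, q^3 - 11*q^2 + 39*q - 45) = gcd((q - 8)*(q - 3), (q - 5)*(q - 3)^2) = q - 3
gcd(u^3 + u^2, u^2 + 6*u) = u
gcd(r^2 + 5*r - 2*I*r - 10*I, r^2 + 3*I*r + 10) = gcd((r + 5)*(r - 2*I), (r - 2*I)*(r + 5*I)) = r - 2*I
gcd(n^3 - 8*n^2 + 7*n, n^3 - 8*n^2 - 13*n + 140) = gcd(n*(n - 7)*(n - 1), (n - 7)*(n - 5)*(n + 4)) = n - 7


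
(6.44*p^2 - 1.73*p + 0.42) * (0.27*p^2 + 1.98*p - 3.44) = 1.7388*p^4 + 12.2841*p^3 - 25.4656*p^2 + 6.7828*p - 1.4448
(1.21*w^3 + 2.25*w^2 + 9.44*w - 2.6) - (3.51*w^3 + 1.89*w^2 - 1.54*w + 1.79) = -2.3*w^3 + 0.36*w^2 + 10.98*w - 4.39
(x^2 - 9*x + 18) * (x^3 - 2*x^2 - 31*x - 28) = x^5 - 11*x^4 + 5*x^3 + 215*x^2 - 306*x - 504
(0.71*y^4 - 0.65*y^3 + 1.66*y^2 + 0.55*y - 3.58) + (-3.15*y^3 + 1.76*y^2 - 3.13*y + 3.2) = 0.71*y^4 - 3.8*y^3 + 3.42*y^2 - 2.58*y - 0.38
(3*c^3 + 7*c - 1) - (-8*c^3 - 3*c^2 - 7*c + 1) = 11*c^3 + 3*c^2 + 14*c - 2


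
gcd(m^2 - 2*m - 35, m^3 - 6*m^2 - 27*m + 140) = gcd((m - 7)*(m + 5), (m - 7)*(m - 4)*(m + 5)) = m^2 - 2*m - 35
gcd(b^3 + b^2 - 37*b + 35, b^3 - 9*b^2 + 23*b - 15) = b^2 - 6*b + 5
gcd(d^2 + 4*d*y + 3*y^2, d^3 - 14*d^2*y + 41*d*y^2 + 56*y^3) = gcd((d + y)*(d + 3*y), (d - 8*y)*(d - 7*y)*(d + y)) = d + y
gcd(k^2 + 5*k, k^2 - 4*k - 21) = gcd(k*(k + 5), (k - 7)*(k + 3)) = 1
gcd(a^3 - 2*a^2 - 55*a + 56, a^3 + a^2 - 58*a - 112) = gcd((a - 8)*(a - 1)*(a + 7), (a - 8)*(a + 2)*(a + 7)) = a^2 - a - 56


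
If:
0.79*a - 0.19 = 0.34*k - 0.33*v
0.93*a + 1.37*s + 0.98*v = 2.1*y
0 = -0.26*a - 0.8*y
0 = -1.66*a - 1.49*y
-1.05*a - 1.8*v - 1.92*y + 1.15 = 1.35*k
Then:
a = 0.00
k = 0.04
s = -0.44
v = 0.61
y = 0.00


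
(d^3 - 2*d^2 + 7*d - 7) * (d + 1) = d^4 - d^3 + 5*d^2 - 7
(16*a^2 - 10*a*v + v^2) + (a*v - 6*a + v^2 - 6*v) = 16*a^2 - 9*a*v - 6*a + 2*v^2 - 6*v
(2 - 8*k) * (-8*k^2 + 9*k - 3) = 64*k^3 - 88*k^2 + 42*k - 6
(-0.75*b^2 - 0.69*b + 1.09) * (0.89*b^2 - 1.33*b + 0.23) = -0.6675*b^4 + 0.3834*b^3 + 1.7153*b^2 - 1.6084*b + 0.2507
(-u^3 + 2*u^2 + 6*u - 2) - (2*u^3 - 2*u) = -3*u^3 + 2*u^2 + 8*u - 2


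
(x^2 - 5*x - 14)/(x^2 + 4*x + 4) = (x - 7)/(x + 2)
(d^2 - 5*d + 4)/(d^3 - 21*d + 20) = 1/(d + 5)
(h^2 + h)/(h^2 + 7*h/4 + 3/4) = 4*h/(4*h + 3)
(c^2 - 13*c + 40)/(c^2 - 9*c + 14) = (c^2 - 13*c + 40)/(c^2 - 9*c + 14)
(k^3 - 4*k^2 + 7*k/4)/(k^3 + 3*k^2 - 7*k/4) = (2*k - 7)/(2*k + 7)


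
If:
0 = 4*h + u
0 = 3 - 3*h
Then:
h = 1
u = -4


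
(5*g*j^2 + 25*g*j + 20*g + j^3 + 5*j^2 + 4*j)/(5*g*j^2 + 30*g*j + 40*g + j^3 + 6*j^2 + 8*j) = (j + 1)/(j + 2)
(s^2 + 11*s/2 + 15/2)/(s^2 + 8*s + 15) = (s + 5/2)/(s + 5)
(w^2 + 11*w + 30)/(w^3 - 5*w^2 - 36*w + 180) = (w + 5)/(w^2 - 11*w + 30)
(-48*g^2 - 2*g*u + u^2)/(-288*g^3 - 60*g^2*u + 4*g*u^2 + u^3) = 1/(6*g + u)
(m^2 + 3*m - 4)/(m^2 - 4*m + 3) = (m + 4)/(m - 3)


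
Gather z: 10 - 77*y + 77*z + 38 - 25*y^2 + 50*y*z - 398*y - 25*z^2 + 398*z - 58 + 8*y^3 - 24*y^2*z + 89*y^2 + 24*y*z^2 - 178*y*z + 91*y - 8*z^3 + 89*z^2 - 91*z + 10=8*y^3 + 64*y^2 - 384*y - 8*z^3 + z^2*(24*y + 64) + z*(-24*y^2 - 128*y + 384)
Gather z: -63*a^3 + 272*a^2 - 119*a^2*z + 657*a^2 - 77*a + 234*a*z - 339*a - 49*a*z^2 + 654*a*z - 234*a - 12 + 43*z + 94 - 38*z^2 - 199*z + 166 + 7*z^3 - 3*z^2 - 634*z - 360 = -63*a^3 + 929*a^2 - 650*a + 7*z^3 + z^2*(-49*a - 41) + z*(-119*a^2 + 888*a - 790) - 112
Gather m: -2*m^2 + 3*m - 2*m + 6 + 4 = -2*m^2 + m + 10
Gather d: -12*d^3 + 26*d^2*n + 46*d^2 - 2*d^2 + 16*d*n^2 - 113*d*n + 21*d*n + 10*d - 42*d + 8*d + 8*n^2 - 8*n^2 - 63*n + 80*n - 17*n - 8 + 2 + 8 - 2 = -12*d^3 + d^2*(26*n + 44) + d*(16*n^2 - 92*n - 24)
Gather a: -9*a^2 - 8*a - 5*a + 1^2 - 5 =-9*a^2 - 13*a - 4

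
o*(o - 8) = o^2 - 8*o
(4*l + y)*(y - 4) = 4*l*y - 16*l + y^2 - 4*y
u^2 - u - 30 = (u - 6)*(u + 5)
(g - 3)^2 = g^2 - 6*g + 9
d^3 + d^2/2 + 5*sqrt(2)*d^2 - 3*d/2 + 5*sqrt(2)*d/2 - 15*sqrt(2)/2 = (d - 1)*(d + 3/2)*(d + 5*sqrt(2))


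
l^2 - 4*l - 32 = (l - 8)*(l + 4)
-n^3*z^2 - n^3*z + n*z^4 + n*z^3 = z*(-n + z)*(n + z)*(n*z + n)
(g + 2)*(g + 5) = g^2 + 7*g + 10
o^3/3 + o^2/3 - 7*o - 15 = (o/3 + 1)*(o - 5)*(o + 3)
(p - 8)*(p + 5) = p^2 - 3*p - 40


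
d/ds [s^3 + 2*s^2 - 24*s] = 3*s^2 + 4*s - 24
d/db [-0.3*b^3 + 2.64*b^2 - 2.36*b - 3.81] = -0.9*b^2 + 5.28*b - 2.36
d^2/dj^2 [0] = 0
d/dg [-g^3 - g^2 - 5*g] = -3*g^2 - 2*g - 5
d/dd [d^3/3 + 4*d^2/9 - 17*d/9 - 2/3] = d^2 + 8*d/9 - 17/9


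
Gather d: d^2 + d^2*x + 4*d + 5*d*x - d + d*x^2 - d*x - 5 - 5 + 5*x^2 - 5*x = d^2*(x + 1) + d*(x^2 + 4*x + 3) + 5*x^2 - 5*x - 10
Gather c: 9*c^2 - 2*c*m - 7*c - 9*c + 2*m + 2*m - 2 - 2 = 9*c^2 + c*(-2*m - 16) + 4*m - 4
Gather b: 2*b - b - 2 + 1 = b - 1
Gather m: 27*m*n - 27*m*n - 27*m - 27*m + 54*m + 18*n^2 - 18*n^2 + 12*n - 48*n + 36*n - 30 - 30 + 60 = 0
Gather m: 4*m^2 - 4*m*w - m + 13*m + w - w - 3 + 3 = 4*m^2 + m*(12 - 4*w)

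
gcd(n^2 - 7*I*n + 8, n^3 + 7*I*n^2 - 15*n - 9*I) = n + I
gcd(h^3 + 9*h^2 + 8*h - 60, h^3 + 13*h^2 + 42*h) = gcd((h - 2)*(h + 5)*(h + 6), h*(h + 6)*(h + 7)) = h + 6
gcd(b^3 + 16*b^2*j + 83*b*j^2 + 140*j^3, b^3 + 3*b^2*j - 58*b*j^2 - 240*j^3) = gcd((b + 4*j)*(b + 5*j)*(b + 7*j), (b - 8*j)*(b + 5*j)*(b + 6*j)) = b + 5*j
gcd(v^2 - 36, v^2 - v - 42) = v + 6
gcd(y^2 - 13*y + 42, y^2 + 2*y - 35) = 1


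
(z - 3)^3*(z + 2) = z^4 - 7*z^3 + 9*z^2 + 27*z - 54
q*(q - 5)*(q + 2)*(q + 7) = q^4 + 4*q^3 - 31*q^2 - 70*q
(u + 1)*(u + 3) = u^2 + 4*u + 3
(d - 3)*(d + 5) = d^2 + 2*d - 15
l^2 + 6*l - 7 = (l - 1)*(l + 7)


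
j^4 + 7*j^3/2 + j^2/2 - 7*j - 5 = (j + 1)*(j + 5/2)*(j - sqrt(2))*(j + sqrt(2))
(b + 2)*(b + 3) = b^2 + 5*b + 6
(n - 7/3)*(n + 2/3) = n^2 - 5*n/3 - 14/9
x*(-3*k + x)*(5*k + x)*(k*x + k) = -15*k^3*x^2 - 15*k^3*x + 2*k^2*x^3 + 2*k^2*x^2 + k*x^4 + k*x^3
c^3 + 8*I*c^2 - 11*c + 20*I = (c - I)*(c + 4*I)*(c + 5*I)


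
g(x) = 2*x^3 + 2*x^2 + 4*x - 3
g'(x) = 6*x^2 + 4*x + 4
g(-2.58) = -34.35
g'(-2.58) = 33.62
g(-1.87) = -16.56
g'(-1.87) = 17.50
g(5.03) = 322.25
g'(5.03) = 175.93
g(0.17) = -2.25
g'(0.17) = 4.85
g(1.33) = 10.56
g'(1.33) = 19.93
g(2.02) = 29.73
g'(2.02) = 36.56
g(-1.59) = -12.34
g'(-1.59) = 12.81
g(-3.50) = -78.25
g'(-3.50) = 63.50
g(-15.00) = -6363.00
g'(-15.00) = 1294.00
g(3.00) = 81.00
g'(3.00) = 70.00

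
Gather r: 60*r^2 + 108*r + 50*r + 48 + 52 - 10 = 60*r^2 + 158*r + 90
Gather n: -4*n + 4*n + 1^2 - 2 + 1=0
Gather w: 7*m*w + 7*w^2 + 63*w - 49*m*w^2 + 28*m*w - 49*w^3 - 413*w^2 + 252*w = -49*w^3 + w^2*(-49*m - 406) + w*(35*m + 315)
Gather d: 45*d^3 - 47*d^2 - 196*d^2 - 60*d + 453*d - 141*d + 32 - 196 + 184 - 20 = 45*d^3 - 243*d^2 + 252*d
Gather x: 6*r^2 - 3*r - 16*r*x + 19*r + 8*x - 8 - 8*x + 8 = 6*r^2 - 16*r*x + 16*r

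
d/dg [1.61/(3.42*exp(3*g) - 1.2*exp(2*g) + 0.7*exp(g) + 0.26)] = (-16.5186*exp(2*g) + 3.864*exp(g) - 1.127)*exp(g)/(3.42*exp(3*g) - 1.2*exp(2*g) + 0.7*exp(g) + 0.26)^2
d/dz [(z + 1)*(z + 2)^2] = (z + 2)*(3*z + 4)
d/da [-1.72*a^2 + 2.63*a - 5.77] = 2.63 - 3.44*a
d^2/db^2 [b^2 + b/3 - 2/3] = 2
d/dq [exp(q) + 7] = exp(q)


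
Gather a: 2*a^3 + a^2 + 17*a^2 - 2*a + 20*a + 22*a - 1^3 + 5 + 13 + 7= 2*a^3 + 18*a^2 + 40*a + 24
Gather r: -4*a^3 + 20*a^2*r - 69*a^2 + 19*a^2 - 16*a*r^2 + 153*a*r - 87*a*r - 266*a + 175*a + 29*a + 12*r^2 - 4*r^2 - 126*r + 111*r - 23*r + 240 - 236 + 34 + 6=-4*a^3 - 50*a^2 - 62*a + r^2*(8 - 16*a) + r*(20*a^2 + 66*a - 38) + 44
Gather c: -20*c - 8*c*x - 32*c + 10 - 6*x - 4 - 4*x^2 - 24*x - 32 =c*(-8*x - 52) - 4*x^2 - 30*x - 26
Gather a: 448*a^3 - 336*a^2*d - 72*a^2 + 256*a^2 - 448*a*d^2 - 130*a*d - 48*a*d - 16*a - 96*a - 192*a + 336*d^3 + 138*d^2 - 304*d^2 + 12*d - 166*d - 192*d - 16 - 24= 448*a^3 + a^2*(184 - 336*d) + a*(-448*d^2 - 178*d - 304) + 336*d^3 - 166*d^2 - 346*d - 40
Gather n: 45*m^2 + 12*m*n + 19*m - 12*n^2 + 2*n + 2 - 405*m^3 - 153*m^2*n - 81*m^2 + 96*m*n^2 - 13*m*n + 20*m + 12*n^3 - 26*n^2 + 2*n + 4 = -405*m^3 - 36*m^2 + 39*m + 12*n^3 + n^2*(96*m - 38) + n*(-153*m^2 - m + 4) + 6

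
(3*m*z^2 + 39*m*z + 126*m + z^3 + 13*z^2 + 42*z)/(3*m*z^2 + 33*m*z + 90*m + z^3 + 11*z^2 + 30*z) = (z + 7)/(z + 5)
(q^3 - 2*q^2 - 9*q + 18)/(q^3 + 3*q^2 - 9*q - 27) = (q - 2)/(q + 3)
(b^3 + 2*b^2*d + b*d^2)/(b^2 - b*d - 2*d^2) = b*(b + d)/(b - 2*d)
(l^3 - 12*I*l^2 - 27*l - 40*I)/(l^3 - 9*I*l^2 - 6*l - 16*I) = (l - 5*I)/(l - 2*I)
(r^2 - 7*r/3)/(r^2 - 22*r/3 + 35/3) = r/(r - 5)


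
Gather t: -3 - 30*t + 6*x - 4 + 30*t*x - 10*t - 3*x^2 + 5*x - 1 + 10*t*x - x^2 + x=t*(40*x - 40) - 4*x^2 + 12*x - 8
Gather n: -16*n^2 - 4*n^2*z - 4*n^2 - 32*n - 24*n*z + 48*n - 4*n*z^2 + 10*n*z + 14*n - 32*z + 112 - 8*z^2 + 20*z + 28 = n^2*(-4*z - 20) + n*(-4*z^2 - 14*z + 30) - 8*z^2 - 12*z + 140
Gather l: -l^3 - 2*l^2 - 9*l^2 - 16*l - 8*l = -l^3 - 11*l^2 - 24*l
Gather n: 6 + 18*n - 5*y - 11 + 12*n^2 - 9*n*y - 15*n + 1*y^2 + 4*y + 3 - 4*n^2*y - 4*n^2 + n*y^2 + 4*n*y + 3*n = n^2*(8 - 4*y) + n*(y^2 - 5*y + 6) + y^2 - y - 2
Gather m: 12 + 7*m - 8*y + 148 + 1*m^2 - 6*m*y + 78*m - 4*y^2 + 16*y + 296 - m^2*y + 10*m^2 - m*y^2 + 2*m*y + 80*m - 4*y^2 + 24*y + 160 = m^2*(11 - y) + m*(-y^2 - 4*y + 165) - 8*y^2 + 32*y + 616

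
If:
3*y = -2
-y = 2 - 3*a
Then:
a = 4/9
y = -2/3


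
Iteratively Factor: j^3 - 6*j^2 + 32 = (j + 2)*(j^2 - 8*j + 16) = (j - 4)*(j + 2)*(j - 4)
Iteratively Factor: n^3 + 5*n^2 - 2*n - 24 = (n + 4)*(n^2 + n - 6) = (n + 3)*(n + 4)*(n - 2)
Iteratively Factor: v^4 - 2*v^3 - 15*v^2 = (v)*(v^3 - 2*v^2 - 15*v) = v*(v - 5)*(v^2 + 3*v) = v*(v - 5)*(v + 3)*(v)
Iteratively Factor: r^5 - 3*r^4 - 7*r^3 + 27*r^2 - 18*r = (r)*(r^4 - 3*r^3 - 7*r^2 + 27*r - 18) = r*(r + 3)*(r^3 - 6*r^2 + 11*r - 6) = r*(r - 3)*(r + 3)*(r^2 - 3*r + 2) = r*(r - 3)*(r - 2)*(r + 3)*(r - 1)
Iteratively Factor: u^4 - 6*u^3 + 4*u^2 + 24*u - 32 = (u - 2)*(u^3 - 4*u^2 - 4*u + 16) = (u - 2)*(u + 2)*(u^2 - 6*u + 8) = (u - 2)^2*(u + 2)*(u - 4)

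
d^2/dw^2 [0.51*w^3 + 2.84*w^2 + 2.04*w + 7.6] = 3.06*w + 5.68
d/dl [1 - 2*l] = -2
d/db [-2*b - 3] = -2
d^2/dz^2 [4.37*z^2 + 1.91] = 8.74000000000000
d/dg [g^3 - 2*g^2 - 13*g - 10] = 3*g^2 - 4*g - 13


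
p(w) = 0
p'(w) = 0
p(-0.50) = 0.00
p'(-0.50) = 0.00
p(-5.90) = 0.00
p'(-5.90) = 0.00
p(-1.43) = 0.00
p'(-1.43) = 0.00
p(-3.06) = 0.00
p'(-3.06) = 0.00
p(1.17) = 0.00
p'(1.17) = 0.00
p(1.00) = 0.00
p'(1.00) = 0.00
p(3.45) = 0.00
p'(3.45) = 0.00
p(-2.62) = 0.00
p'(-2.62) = 0.00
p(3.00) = 0.00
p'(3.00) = 0.00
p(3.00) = 0.00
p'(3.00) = 0.00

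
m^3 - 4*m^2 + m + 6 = (m - 3)*(m - 2)*(m + 1)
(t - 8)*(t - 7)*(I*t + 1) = I*t^3 + t^2 - 15*I*t^2 - 15*t + 56*I*t + 56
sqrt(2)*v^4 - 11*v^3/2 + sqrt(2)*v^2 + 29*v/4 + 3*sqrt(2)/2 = (v - 2*sqrt(2))*(v - 3*sqrt(2)/2)*(v + sqrt(2)/2)*(sqrt(2)*v + 1/2)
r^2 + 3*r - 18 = (r - 3)*(r + 6)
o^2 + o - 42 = (o - 6)*(o + 7)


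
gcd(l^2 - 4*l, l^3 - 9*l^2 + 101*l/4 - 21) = l - 4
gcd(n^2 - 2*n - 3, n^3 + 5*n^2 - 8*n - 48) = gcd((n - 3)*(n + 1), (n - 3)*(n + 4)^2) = n - 3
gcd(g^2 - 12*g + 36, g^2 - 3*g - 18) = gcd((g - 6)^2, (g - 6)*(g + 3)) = g - 6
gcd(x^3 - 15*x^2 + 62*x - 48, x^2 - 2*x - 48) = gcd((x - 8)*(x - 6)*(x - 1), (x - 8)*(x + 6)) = x - 8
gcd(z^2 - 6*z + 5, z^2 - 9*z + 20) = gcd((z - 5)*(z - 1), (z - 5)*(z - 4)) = z - 5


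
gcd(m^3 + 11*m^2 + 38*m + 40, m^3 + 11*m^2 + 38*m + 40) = m^3 + 11*m^2 + 38*m + 40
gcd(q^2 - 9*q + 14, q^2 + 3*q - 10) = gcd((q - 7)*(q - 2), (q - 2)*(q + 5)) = q - 2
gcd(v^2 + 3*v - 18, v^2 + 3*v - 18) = v^2 + 3*v - 18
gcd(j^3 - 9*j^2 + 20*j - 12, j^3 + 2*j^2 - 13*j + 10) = j^2 - 3*j + 2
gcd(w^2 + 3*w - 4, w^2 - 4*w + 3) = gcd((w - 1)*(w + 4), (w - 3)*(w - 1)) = w - 1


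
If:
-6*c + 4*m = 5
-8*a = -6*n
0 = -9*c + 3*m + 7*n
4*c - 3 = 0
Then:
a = -9/224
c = 3/4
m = 19/8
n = -3/56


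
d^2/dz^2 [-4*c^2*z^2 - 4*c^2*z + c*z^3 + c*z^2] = 2*c*(-4*c + 3*z + 1)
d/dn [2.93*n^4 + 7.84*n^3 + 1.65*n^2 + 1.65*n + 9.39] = 11.72*n^3 + 23.52*n^2 + 3.3*n + 1.65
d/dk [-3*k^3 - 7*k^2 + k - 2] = -9*k^2 - 14*k + 1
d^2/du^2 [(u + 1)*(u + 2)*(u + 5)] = 6*u + 16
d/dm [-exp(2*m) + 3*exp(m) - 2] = (3 - 2*exp(m))*exp(m)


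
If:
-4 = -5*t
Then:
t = 4/5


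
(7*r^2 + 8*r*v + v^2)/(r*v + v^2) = (7*r + v)/v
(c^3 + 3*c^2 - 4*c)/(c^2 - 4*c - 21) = c*(-c^2 - 3*c + 4)/(-c^2 + 4*c + 21)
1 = 1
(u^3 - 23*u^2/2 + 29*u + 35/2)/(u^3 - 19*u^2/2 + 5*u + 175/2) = (2*u + 1)/(2*u + 5)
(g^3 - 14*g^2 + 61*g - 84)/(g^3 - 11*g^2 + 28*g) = (g - 3)/g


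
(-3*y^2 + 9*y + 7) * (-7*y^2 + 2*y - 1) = 21*y^4 - 69*y^3 - 28*y^2 + 5*y - 7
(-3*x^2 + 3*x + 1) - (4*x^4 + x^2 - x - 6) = -4*x^4 - 4*x^2 + 4*x + 7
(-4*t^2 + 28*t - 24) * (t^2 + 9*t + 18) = -4*t^4 - 8*t^3 + 156*t^2 + 288*t - 432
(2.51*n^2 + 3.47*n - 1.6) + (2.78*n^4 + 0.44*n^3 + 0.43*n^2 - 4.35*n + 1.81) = 2.78*n^4 + 0.44*n^3 + 2.94*n^2 - 0.879999999999999*n + 0.21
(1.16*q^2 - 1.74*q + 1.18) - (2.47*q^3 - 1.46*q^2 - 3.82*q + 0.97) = -2.47*q^3 + 2.62*q^2 + 2.08*q + 0.21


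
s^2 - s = s*(s - 1)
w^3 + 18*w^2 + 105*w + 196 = (w + 4)*(w + 7)^2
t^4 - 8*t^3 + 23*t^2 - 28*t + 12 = (t - 3)*(t - 2)^2*(t - 1)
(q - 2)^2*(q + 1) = q^3 - 3*q^2 + 4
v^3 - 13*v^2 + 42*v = v*(v - 7)*(v - 6)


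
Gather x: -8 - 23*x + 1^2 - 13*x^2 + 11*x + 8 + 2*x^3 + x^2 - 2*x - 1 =2*x^3 - 12*x^2 - 14*x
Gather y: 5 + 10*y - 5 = 10*y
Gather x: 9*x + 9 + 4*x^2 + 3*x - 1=4*x^2 + 12*x + 8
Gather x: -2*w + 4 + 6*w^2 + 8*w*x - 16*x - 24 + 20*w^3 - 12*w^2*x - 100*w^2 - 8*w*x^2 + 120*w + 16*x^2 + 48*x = 20*w^3 - 94*w^2 + 118*w + x^2*(16 - 8*w) + x*(-12*w^2 + 8*w + 32) - 20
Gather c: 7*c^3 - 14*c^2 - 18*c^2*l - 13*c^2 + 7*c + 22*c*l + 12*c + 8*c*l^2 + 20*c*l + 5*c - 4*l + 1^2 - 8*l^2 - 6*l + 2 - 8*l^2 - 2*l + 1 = 7*c^3 + c^2*(-18*l - 27) + c*(8*l^2 + 42*l + 24) - 16*l^2 - 12*l + 4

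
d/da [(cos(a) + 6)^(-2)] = 2*sin(a)/(cos(a) + 6)^3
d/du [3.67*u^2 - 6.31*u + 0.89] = 7.34*u - 6.31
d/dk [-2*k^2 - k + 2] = -4*k - 1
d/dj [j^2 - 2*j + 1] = 2*j - 2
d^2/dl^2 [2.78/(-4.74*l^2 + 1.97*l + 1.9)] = (-124.919856*l^2 + 51.918168*l + 2.78*(9.48*l - 1.97)*(18.96*l - 3.94) + 50.07336)/(-4.74*l^2 + 1.97*l + 1.9)^3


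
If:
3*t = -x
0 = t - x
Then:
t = 0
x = 0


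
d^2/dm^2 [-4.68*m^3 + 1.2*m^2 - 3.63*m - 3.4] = 2.4 - 28.08*m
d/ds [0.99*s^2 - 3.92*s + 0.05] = 1.98*s - 3.92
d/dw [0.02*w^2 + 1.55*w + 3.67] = 0.04*w + 1.55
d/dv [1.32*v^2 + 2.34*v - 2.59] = 2.64*v + 2.34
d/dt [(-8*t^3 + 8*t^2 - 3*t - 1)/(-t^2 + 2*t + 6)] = (8*t^4 - 32*t^3 - 131*t^2 + 94*t - 16)/(t^4 - 4*t^3 - 8*t^2 + 24*t + 36)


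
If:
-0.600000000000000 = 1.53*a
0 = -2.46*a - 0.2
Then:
No Solution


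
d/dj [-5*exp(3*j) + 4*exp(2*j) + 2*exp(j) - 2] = (-15*exp(2*j) + 8*exp(j) + 2)*exp(j)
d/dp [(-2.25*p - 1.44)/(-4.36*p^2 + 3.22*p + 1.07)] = (-9.81*p^2 - 12.5568*p + 2.2293)/(19.0096*p^4 - 28.0784*p^3 + 1.038*p^2 + 6.8908*p + 1.1449)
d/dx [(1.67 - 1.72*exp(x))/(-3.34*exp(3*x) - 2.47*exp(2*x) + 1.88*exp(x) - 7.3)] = (-11.4896*exp(3*x) + 12.485*exp(2*x) + 8.2498*exp(x) + 9.4164)*exp(x)/(11.1556*exp(6*x) + 16.4996*exp(5*x) - 6.4575*exp(4*x) + 39.4768*exp(3*x) + 39.5964*exp(2*x) - 27.448*exp(x) + 53.29)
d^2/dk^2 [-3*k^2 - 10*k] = -6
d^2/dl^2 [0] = 0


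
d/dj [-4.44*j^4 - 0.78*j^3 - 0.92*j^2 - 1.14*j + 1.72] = -17.76*j^3 - 2.34*j^2 - 1.84*j - 1.14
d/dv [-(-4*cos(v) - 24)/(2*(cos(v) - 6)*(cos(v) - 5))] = 2*(cos(v)^2 + 12*cos(v) - 96)*sin(v)/((cos(v) - 6)^2*(cos(v) - 5)^2)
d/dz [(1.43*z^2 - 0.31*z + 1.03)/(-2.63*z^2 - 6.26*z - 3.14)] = (-9.7671*z^2 - 3.5626*z + 7.4212)/(6.9169*z^4 + 32.9276*z^3 + 55.704*z^2 + 39.3128*z + 9.8596)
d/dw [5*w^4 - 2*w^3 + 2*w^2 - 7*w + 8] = 20*w^3 - 6*w^2 + 4*w - 7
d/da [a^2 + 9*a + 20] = 2*a + 9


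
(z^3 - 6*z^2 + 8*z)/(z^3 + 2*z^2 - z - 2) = z*(z^2 - 6*z + 8)/(z^3 + 2*z^2 - z - 2)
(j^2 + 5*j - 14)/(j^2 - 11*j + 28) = (j^2 + 5*j - 14)/(j^2 - 11*j + 28)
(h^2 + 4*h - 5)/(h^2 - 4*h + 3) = (h + 5)/(h - 3)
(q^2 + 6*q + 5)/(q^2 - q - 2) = (q + 5)/(q - 2)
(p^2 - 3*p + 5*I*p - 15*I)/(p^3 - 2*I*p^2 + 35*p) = (p - 3)/(p*(p - 7*I))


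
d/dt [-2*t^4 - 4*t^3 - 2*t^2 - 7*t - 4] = -8*t^3 - 12*t^2 - 4*t - 7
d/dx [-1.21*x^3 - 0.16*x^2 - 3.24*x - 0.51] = -3.63*x^2 - 0.32*x - 3.24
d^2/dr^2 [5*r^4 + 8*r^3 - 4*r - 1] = 12*r*(5*r + 4)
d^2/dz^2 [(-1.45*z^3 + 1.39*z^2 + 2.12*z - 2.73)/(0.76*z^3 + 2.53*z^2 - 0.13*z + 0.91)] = (7.18184799999999*z^6 + 6.48751199999998*z^5 + 18.393672*z^4 - 62.34571*z^3 - 138.994674*z^2 - 19.773936*z + 15.281994)/(0.438976*z^9 + 4.383984*z^8 + 14.368788*z^7 + 16.271341*z^6 + 8.040669*z^5 + 17.06328*z^4 + 0.0900770000000002*z^3 + 6.331416*z^2 - 0.322959*z + 0.753571)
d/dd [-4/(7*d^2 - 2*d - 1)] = 8*(7*d - 1)/(-7*d^2 + 2*d + 1)^2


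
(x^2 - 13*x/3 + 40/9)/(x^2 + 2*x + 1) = (9*x^2 - 39*x + 40)/(9*(x^2 + 2*x + 1))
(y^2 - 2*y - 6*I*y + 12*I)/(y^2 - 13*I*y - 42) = (y - 2)/(y - 7*I)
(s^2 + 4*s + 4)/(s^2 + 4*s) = (s^2 + 4*s + 4)/(s*(s + 4))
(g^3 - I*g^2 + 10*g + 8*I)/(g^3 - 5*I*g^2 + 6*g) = (g^2 - 2*I*g + 8)/(g*(g - 6*I))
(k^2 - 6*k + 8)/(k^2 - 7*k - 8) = (-k^2 + 6*k - 8)/(-k^2 + 7*k + 8)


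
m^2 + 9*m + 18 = (m + 3)*(m + 6)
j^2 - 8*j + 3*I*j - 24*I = (j - 8)*(j + 3*I)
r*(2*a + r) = 2*a*r + r^2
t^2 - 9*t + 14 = (t - 7)*(t - 2)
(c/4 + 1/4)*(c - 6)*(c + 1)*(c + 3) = c^4/4 - c^3/4 - 23*c^2/4 - 39*c/4 - 9/2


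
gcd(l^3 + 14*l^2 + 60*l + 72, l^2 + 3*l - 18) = l + 6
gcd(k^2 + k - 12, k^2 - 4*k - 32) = k + 4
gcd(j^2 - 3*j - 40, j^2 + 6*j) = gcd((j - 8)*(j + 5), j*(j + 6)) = 1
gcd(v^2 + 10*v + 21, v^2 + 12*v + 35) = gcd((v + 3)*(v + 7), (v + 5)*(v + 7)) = v + 7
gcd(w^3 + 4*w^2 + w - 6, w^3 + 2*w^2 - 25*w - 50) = w + 2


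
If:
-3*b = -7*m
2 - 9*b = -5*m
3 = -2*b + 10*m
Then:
No Solution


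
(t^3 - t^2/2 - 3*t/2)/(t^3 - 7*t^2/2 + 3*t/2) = (2*t^2 - t - 3)/(2*t^2 - 7*t + 3)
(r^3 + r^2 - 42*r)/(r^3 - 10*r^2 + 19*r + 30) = r*(r + 7)/(r^2 - 4*r - 5)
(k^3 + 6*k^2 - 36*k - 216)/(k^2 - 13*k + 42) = (k^2 + 12*k + 36)/(k - 7)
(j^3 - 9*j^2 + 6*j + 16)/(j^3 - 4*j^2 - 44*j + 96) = (j + 1)/(j + 6)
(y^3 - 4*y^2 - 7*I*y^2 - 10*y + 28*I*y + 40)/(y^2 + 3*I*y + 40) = (y^2 - 2*y*(2 + I) + 8*I)/(y + 8*I)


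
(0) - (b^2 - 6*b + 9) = -b^2 + 6*b - 9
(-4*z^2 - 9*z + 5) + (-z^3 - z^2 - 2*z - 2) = -z^3 - 5*z^2 - 11*z + 3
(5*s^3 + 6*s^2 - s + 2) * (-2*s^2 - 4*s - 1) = -10*s^5 - 32*s^4 - 27*s^3 - 6*s^2 - 7*s - 2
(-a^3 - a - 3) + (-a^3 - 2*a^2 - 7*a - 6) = -2*a^3 - 2*a^2 - 8*a - 9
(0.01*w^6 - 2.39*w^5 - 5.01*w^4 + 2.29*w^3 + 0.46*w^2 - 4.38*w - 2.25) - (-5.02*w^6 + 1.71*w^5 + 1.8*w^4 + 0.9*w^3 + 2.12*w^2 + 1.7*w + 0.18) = 5.03*w^6 - 4.1*w^5 - 6.81*w^4 + 1.39*w^3 - 1.66*w^2 - 6.08*w - 2.43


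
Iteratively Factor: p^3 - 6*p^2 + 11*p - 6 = (p - 2)*(p^2 - 4*p + 3) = (p - 3)*(p - 2)*(p - 1)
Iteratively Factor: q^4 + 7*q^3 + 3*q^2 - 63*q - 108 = (q + 4)*(q^3 + 3*q^2 - 9*q - 27) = (q + 3)*(q + 4)*(q^2 - 9) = (q + 3)^2*(q + 4)*(q - 3)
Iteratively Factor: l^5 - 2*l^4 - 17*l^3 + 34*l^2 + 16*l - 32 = (l + 4)*(l^4 - 6*l^3 + 7*l^2 + 6*l - 8) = (l - 2)*(l + 4)*(l^3 - 4*l^2 - l + 4) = (l - 4)*(l - 2)*(l + 4)*(l^2 - 1) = (l - 4)*(l - 2)*(l - 1)*(l + 4)*(l + 1)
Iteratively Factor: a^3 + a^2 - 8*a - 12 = (a + 2)*(a^2 - a - 6) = (a + 2)^2*(a - 3)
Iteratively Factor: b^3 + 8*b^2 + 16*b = (b)*(b^2 + 8*b + 16) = b*(b + 4)*(b + 4)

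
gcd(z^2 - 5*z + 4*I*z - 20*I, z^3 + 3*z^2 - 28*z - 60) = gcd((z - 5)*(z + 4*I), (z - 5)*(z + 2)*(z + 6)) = z - 5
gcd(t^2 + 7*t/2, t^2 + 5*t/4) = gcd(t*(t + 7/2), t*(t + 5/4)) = t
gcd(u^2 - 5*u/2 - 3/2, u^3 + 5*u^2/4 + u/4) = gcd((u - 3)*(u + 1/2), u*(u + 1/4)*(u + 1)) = 1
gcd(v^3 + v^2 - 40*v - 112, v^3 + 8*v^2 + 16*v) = v^2 + 8*v + 16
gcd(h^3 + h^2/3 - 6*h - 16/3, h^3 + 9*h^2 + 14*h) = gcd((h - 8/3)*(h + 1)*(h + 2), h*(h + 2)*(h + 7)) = h + 2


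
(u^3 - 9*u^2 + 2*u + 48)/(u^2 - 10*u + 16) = (u^2 - u - 6)/(u - 2)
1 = 1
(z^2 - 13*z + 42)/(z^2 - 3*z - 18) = (z - 7)/(z + 3)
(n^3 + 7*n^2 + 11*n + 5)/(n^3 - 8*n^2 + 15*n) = (n^3 + 7*n^2 + 11*n + 5)/(n*(n^2 - 8*n + 15))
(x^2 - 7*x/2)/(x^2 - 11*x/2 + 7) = x/(x - 2)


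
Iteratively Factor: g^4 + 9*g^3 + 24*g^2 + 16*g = (g)*(g^3 + 9*g^2 + 24*g + 16) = g*(g + 4)*(g^2 + 5*g + 4) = g*(g + 1)*(g + 4)*(g + 4)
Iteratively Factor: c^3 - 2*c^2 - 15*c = (c - 5)*(c^2 + 3*c) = c*(c - 5)*(c + 3)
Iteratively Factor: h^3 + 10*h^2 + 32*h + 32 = (h + 4)*(h^2 + 6*h + 8) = (h + 2)*(h + 4)*(h + 4)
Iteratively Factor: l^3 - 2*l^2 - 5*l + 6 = (l - 3)*(l^2 + l - 2) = (l - 3)*(l - 1)*(l + 2)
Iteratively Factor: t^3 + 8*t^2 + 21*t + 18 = (t + 3)*(t^2 + 5*t + 6) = (t + 2)*(t + 3)*(t + 3)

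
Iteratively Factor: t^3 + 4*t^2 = (t)*(t^2 + 4*t) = t*(t + 4)*(t)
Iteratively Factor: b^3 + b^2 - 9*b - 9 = (b - 3)*(b^2 + 4*b + 3) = (b - 3)*(b + 1)*(b + 3)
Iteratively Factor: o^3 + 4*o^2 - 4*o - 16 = (o - 2)*(o^2 + 6*o + 8) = (o - 2)*(o + 2)*(o + 4)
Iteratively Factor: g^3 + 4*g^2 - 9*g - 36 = (g + 3)*(g^2 + g - 12) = (g + 3)*(g + 4)*(g - 3)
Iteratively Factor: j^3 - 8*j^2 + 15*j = (j)*(j^2 - 8*j + 15) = j*(j - 5)*(j - 3)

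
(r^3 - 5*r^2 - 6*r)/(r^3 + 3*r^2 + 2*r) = (r - 6)/(r + 2)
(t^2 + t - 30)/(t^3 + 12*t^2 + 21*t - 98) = (t^2 + t - 30)/(t^3 + 12*t^2 + 21*t - 98)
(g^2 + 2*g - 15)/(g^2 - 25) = (g - 3)/(g - 5)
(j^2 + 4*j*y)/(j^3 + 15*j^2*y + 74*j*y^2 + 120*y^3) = j/(j^2 + 11*j*y + 30*y^2)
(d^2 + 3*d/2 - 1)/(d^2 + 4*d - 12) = (d^2 + 3*d/2 - 1)/(d^2 + 4*d - 12)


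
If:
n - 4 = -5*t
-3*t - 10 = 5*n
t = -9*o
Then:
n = -31/11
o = -5/33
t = 15/11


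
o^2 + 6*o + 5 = (o + 1)*(o + 5)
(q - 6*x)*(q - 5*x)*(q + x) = q^3 - 10*q^2*x + 19*q*x^2 + 30*x^3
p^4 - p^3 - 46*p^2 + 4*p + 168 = (p - 7)*(p - 2)*(p + 2)*(p + 6)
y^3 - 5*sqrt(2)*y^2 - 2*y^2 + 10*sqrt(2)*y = y*(y - 2)*(y - 5*sqrt(2))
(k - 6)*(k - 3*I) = k^2 - 6*k - 3*I*k + 18*I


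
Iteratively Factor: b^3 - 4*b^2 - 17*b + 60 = (b - 3)*(b^2 - b - 20) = (b - 3)*(b + 4)*(b - 5)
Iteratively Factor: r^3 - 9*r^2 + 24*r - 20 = (r - 2)*(r^2 - 7*r + 10) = (r - 5)*(r - 2)*(r - 2)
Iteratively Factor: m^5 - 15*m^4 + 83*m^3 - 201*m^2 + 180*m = (m - 3)*(m^4 - 12*m^3 + 47*m^2 - 60*m) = (m - 5)*(m - 3)*(m^3 - 7*m^2 + 12*m) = m*(m - 5)*(m - 3)*(m^2 - 7*m + 12) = m*(m - 5)*(m - 4)*(m - 3)*(m - 3)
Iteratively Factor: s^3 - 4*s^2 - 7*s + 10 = (s - 5)*(s^2 + s - 2) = (s - 5)*(s + 2)*(s - 1)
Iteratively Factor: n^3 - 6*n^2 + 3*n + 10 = (n - 5)*(n^2 - n - 2) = (n - 5)*(n - 2)*(n + 1)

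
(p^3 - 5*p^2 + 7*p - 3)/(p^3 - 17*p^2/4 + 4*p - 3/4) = 4*(p - 1)/(4*p - 1)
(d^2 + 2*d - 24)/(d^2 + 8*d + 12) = (d - 4)/(d + 2)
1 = 1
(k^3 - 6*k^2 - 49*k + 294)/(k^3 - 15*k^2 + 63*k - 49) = (k^2 + k - 42)/(k^2 - 8*k + 7)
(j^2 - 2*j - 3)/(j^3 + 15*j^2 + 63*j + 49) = (j - 3)/(j^2 + 14*j + 49)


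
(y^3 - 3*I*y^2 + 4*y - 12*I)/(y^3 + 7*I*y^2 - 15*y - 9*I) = (y^3 - 3*I*y^2 + 4*y - 12*I)/(y^3 + 7*I*y^2 - 15*y - 9*I)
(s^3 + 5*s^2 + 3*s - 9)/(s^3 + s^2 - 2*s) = (s^2 + 6*s + 9)/(s*(s + 2))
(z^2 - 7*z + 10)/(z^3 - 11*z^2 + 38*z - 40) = 1/(z - 4)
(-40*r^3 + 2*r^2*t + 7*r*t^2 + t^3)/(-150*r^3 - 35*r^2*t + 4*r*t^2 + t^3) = (8*r^2 - 2*r*t - t^2)/(30*r^2 + r*t - t^2)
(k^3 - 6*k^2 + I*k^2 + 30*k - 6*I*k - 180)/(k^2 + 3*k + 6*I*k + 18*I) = (k^2 - k*(6 + 5*I) + 30*I)/(k + 3)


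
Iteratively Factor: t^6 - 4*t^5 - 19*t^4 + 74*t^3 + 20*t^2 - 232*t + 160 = (t + 2)*(t^5 - 6*t^4 - 7*t^3 + 88*t^2 - 156*t + 80) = (t - 1)*(t + 2)*(t^4 - 5*t^3 - 12*t^2 + 76*t - 80) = (t - 1)*(t + 2)*(t + 4)*(t^3 - 9*t^2 + 24*t - 20) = (t - 2)*(t - 1)*(t + 2)*(t + 4)*(t^2 - 7*t + 10) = (t - 5)*(t - 2)*(t - 1)*(t + 2)*(t + 4)*(t - 2)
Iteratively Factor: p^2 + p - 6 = (p - 2)*(p + 3)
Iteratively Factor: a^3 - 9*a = (a)*(a^2 - 9) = a*(a - 3)*(a + 3)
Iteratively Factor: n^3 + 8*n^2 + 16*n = (n + 4)*(n^2 + 4*n) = (n + 4)^2*(n)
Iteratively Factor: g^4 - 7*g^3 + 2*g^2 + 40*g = (g + 2)*(g^3 - 9*g^2 + 20*g) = (g - 4)*(g + 2)*(g^2 - 5*g) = g*(g - 4)*(g + 2)*(g - 5)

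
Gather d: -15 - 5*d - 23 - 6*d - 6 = -11*d - 44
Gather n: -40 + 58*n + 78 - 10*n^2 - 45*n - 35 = -10*n^2 + 13*n + 3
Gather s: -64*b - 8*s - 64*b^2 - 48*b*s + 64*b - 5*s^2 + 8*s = -64*b^2 - 48*b*s - 5*s^2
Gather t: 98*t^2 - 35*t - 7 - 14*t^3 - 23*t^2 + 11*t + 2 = -14*t^3 + 75*t^2 - 24*t - 5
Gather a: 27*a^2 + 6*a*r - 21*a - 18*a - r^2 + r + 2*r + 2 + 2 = 27*a^2 + a*(6*r - 39) - r^2 + 3*r + 4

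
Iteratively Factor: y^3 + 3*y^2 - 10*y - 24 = (y + 2)*(y^2 + y - 12) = (y - 3)*(y + 2)*(y + 4)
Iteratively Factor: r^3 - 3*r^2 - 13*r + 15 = (r - 5)*(r^2 + 2*r - 3) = (r - 5)*(r + 3)*(r - 1)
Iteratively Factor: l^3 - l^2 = (l)*(l^2 - l) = l^2*(l - 1)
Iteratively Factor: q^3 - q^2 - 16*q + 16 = (q - 4)*(q^2 + 3*q - 4) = (q - 4)*(q - 1)*(q + 4)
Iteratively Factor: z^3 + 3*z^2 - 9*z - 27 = (z + 3)*(z^2 - 9) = (z - 3)*(z + 3)*(z + 3)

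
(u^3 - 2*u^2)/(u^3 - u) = u*(u - 2)/(u^2 - 1)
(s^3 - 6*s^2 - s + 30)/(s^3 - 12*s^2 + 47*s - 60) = (s + 2)/(s - 4)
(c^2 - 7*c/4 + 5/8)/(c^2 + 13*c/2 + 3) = (8*c^2 - 14*c + 5)/(4*(2*c^2 + 13*c + 6))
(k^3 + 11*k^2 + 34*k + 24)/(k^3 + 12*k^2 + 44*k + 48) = (k + 1)/(k + 2)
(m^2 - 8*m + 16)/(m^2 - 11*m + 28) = (m - 4)/(m - 7)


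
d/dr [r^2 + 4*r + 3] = 2*r + 4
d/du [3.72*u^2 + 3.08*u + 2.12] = 7.44*u + 3.08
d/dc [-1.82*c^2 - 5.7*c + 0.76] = -3.64*c - 5.7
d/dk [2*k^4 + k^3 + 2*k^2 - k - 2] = 8*k^3 + 3*k^2 + 4*k - 1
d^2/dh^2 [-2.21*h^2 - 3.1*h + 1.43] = -4.42000000000000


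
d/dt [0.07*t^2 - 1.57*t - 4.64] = 0.14*t - 1.57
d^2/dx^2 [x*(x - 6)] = 2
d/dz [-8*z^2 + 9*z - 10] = 9 - 16*z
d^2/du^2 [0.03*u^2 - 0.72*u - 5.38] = 0.0600000000000000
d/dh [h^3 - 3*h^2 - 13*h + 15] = 3*h^2 - 6*h - 13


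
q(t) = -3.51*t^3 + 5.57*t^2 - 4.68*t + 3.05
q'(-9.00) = -957.87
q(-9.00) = 3055.13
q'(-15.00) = -2541.03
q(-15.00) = 13172.75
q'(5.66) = -278.96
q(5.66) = -481.44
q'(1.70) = -16.17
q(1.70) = -6.05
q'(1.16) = -5.93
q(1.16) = -0.36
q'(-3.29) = -155.31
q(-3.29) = 203.73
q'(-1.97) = -67.49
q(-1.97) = 60.72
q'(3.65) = -104.30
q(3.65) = -110.51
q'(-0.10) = -5.90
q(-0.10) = 3.58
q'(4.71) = -185.81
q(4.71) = -262.18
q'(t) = -10.53*t^2 + 11.14*t - 4.68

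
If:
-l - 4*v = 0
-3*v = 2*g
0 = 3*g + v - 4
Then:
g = 12/7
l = 32/7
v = -8/7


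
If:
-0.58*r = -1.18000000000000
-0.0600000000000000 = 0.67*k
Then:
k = -0.09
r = 2.03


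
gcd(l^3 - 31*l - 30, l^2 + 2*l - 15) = l + 5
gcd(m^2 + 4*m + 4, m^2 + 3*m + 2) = m + 2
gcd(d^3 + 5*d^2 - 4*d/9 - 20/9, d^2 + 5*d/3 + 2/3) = d + 2/3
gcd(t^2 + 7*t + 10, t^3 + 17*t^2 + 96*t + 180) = t + 5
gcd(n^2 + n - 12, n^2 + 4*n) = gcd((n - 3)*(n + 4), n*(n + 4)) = n + 4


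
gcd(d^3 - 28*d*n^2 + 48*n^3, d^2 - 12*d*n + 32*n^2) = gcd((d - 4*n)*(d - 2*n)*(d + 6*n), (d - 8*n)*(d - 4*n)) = d - 4*n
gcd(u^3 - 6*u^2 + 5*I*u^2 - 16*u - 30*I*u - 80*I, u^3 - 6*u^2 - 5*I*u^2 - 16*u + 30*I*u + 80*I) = u^2 - 6*u - 16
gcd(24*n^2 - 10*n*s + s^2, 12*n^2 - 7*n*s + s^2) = -4*n + s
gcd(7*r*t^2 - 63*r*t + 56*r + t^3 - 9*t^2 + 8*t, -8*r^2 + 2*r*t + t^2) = 1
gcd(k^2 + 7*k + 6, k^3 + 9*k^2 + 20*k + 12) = k^2 + 7*k + 6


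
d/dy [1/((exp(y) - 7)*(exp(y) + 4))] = (3 - 2*exp(y))*exp(y)/(exp(4*y) - 6*exp(3*y) - 47*exp(2*y) + 168*exp(y) + 784)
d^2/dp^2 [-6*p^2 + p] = -12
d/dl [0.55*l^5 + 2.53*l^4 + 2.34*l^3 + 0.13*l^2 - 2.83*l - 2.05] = 2.75*l^4 + 10.12*l^3 + 7.02*l^2 + 0.26*l - 2.83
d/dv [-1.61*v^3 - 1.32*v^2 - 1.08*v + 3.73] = -4.83*v^2 - 2.64*v - 1.08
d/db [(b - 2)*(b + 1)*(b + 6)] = 3*b^2 + 10*b - 8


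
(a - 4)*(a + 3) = a^2 - a - 12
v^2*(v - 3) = v^3 - 3*v^2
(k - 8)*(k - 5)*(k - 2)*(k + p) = k^4 + k^3*p - 15*k^3 - 15*k^2*p + 66*k^2 + 66*k*p - 80*k - 80*p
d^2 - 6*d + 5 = (d - 5)*(d - 1)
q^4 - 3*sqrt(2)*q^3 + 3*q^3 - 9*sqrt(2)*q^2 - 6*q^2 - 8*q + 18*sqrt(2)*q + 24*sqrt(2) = (q - 2)*(q + 1)*(q + 4)*(q - 3*sqrt(2))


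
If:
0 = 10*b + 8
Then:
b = -4/5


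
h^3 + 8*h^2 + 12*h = h*(h + 2)*(h + 6)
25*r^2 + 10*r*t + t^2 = (5*r + t)^2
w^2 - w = w*(w - 1)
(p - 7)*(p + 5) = p^2 - 2*p - 35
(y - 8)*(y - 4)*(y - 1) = y^3 - 13*y^2 + 44*y - 32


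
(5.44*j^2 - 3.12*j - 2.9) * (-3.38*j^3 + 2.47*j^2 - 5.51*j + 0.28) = -18.3872*j^5 + 23.9824*j^4 - 27.8788*j^3 + 11.5514*j^2 + 15.1054*j - 0.812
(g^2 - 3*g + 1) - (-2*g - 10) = g^2 - g + 11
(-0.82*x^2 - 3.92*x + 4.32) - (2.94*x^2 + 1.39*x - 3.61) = -3.76*x^2 - 5.31*x + 7.93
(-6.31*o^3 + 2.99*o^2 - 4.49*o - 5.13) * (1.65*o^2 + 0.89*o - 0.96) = -10.4115*o^5 - 0.682399999999999*o^4 + 1.3102*o^3 - 15.331*o^2 - 0.255299999999999*o + 4.9248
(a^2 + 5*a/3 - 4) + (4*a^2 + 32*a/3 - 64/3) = 5*a^2 + 37*a/3 - 76/3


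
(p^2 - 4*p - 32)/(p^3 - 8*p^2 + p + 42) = (p^2 - 4*p - 32)/(p^3 - 8*p^2 + p + 42)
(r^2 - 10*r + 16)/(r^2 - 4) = (r - 8)/(r + 2)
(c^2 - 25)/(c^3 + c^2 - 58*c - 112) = (c^2 - 25)/(c^3 + c^2 - 58*c - 112)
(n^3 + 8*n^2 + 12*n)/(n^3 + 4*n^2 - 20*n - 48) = n/(n - 4)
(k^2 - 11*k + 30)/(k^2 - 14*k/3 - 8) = 3*(k - 5)/(3*k + 4)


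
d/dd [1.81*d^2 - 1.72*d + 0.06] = 3.62*d - 1.72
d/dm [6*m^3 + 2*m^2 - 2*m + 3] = 18*m^2 + 4*m - 2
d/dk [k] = 1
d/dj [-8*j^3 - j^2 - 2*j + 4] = -24*j^2 - 2*j - 2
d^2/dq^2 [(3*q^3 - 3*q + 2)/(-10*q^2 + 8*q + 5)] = 6*(-14*q^3 - 320*q^2 + 235*q - 116)/(1000*q^6 - 2400*q^5 + 420*q^4 + 1888*q^3 - 210*q^2 - 600*q - 125)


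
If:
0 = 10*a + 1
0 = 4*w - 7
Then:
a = -1/10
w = 7/4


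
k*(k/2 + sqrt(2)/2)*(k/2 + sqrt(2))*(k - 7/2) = k^4/4 - 7*k^3/8 + 3*sqrt(2)*k^3/4 - 21*sqrt(2)*k^2/8 + k^2 - 7*k/2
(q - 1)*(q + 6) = q^2 + 5*q - 6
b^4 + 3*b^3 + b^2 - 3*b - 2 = (b - 1)*(b + 1)^2*(b + 2)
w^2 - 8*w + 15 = (w - 5)*(w - 3)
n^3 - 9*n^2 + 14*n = n*(n - 7)*(n - 2)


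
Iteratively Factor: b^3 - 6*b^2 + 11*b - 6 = (b - 3)*(b^2 - 3*b + 2) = (b - 3)*(b - 2)*(b - 1)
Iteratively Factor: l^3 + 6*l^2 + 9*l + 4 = (l + 1)*(l^2 + 5*l + 4) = (l + 1)*(l + 4)*(l + 1)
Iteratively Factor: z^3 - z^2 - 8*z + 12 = (z + 3)*(z^2 - 4*z + 4) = (z - 2)*(z + 3)*(z - 2)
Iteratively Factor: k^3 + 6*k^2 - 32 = (k + 4)*(k^2 + 2*k - 8) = (k + 4)^2*(k - 2)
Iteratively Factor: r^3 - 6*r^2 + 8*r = (r - 2)*(r^2 - 4*r) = (r - 4)*(r - 2)*(r)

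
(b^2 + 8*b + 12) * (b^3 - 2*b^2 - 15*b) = b^5 + 6*b^4 - 19*b^3 - 144*b^2 - 180*b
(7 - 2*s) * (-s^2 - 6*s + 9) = 2*s^3 + 5*s^2 - 60*s + 63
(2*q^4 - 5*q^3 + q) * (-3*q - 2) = -6*q^5 + 11*q^4 + 10*q^3 - 3*q^2 - 2*q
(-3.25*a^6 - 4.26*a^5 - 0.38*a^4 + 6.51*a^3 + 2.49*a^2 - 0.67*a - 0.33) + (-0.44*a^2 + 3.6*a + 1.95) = -3.25*a^6 - 4.26*a^5 - 0.38*a^4 + 6.51*a^3 + 2.05*a^2 + 2.93*a + 1.62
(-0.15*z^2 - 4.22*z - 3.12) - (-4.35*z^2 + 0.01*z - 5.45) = 4.2*z^2 - 4.23*z + 2.33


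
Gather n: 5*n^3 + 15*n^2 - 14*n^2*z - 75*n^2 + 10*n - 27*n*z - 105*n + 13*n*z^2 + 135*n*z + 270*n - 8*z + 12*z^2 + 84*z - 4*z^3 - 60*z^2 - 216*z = 5*n^3 + n^2*(-14*z - 60) + n*(13*z^2 + 108*z + 175) - 4*z^3 - 48*z^2 - 140*z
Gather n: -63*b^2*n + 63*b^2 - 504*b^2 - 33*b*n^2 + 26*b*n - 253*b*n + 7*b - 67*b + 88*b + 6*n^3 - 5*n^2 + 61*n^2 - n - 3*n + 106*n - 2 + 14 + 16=-441*b^2 + 28*b + 6*n^3 + n^2*(56 - 33*b) + n*(-63*b^2 - 227*b + 102) + 28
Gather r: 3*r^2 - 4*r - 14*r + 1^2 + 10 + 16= 3*r^2 - 18*r + 27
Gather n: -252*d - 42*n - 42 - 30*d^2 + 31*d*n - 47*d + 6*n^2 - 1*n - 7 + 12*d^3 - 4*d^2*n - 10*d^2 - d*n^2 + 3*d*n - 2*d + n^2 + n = 12*d^3 - 40*d^2 - 301*d + n^2*(7 - d) + n*(-4*d^2 + 34*d - 42) - 49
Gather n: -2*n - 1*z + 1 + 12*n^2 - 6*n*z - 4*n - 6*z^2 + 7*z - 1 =12*n^2 + n*(-6*z - 6) - 6*z^2 + 6*z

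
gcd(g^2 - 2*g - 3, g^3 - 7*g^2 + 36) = g - 3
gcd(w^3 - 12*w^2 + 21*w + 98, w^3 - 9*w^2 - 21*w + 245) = w^2 - 14*w + 49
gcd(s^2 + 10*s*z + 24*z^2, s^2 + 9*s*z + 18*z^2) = s + 6*z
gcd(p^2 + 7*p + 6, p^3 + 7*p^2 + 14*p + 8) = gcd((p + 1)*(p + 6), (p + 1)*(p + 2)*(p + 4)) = p + 1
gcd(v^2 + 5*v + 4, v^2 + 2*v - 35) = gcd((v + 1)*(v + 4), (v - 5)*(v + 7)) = 1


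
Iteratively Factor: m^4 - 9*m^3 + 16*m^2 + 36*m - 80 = (m - 2)*(m^3 - 7*m^2 + 2*m + 40) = (m - 2)*(m + 2)*(m^2 - 9*m + 20) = (m - 5)*(m - 2)*(m + 2)*(m - 4)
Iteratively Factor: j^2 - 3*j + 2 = (j - 2)*(j - 1)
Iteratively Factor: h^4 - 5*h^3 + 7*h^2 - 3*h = (h - 1)*(h^3 - 4*h^2 + 3*h) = (h - 1)^2*(h^2 - 3*h) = (h - 3)*(h - 1)^2*(h)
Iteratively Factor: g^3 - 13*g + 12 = (g + 4)*(g^2 - 4*g + 3) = (g - 1)*(g + 4)*(g - 3)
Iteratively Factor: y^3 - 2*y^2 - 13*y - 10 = (y - 5)*(y^2 + 3*y + 2) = (y - 5)*(y + 2)*(y + 1)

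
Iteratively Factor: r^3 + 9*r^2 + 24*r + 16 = (r + 1)*(r^2 + 8*r + 16) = (r + 1)*(r + 4)*(r + 4)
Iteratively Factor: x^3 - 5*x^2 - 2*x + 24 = (x - 3)*(x^2 - 2*x - 8) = (x - 3)*(x + 2)*(x - 4)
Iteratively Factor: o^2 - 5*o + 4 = (o - 1)*(o - 4)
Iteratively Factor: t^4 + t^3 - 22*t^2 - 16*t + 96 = (t - 2)*(t^3 + 3*t^2 - 16*t - 48) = (t - 2)*(t + 4)*(t^2 - t - 12) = (t - 2)*(t + 3)*(t + 4)*(t - 4)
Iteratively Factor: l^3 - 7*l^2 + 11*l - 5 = (l - 1)*(l^2 - 6*l + 5) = (l - 1)^2*(l - 5)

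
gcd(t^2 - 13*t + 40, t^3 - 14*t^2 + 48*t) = t - 8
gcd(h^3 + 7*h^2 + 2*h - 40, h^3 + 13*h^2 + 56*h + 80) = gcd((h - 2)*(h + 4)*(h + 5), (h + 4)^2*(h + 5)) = h^2 + 9*h + 20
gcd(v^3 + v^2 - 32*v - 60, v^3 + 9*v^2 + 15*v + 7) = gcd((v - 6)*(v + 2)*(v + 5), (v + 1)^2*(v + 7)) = 1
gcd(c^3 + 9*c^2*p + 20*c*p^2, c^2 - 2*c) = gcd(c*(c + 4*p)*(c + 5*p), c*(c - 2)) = c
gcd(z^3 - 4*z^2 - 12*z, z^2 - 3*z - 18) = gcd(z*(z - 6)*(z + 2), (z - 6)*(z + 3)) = z - 6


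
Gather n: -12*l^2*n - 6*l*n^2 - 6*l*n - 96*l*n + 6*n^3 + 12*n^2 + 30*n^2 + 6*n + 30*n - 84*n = 6*n^3 + n^2*(42 - 6*l) + n*(-12*l^2 - 102*l - 48)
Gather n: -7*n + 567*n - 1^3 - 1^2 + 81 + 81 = 560*n + 160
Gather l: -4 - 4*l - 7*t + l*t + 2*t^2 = l*(t - 4) + 2*t^2 - 7*t - 4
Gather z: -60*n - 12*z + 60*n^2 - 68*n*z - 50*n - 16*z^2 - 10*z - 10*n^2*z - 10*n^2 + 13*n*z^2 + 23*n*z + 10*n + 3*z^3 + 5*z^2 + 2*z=50*n^2 - 100*n + 3*z^3 + z^2*(13*n - 11) + z*(-10*n^2 - 45*n - 20)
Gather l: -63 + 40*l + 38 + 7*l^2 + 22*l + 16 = 7*l^2 + 62*l - 9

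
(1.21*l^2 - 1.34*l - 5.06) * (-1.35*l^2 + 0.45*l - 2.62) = -1.6335*l^4 + 2.3535*l^3 + 3.0578*l^2 + 1.2338*l + 13.2572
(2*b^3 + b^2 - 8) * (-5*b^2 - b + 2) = -10*b^5 - 7*b^4 + 3*b^3 + 42*b^2 + 8*b - 16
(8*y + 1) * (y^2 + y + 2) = 8*y^3 + 9*y^2 + 17*y + 2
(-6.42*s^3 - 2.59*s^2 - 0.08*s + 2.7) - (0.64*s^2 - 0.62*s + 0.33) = -6.42*s^3 - 3.23*s^2 + 0.54*s + 2.37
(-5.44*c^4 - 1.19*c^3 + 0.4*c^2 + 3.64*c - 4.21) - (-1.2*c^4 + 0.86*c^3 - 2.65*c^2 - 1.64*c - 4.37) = -4.24*c^4 - 2.05*c^3 + 3.05*c^2 + 5.28*c + 0.16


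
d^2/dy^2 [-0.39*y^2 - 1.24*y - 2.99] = -0.780000000000000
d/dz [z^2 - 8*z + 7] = 2*z - 8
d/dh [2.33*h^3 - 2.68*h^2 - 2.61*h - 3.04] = 6.99*h^2 - 5.36*h - 2.61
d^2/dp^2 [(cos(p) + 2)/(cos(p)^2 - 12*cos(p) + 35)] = (-9*(1 - cos(2*p))^2*cos(p)/4 - 5*(1 - cos(2*p))^2 - 4411*cos(p)/2 - 228*cos(2*p) + 69*cos(3*p) + cos(5*p)/2 + 1068)/((cos(p) - 7)^3*(cos(p) - 5)^3)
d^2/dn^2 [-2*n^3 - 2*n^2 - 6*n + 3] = -12*n - 4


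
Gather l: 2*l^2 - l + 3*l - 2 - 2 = 2*l^2 + 2*l - 4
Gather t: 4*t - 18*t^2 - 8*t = -18*t^2 - 4*t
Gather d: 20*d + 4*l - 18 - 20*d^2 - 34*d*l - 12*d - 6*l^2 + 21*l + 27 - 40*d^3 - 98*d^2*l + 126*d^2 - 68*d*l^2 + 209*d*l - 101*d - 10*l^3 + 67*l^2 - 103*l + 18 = -40*d^3 + d^2*(106 - 98*l) + d*(-68*l^2 + 175*l - 93) - 10*l^3 + 61*l^2 - 78*l + 27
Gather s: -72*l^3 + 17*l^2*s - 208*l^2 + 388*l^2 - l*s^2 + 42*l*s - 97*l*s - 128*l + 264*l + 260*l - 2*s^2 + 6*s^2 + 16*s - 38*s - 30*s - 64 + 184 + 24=-72*l^3 + 180*l^2 + 396*l + s^2*(4 - l) + s*(17*l^2 - 55*l - 52) + 144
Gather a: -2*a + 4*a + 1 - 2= 2*a - 1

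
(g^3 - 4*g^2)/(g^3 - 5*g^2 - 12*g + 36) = g^2*(g - 4)/(g^3 - 5*g^2 - 12*g + 36)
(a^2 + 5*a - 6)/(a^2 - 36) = (a - 1)/(a - 6)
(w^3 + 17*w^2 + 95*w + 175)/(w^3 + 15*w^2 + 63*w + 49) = (w^2 + 10*w + 25)/(w^2 + 8*w + 7)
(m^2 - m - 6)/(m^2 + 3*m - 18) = (m + 2)/(m + 6)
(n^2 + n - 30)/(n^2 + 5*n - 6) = (n - 5)/(n - 1)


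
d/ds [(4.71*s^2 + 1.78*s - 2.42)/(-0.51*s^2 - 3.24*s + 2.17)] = (-14.3526*s^2 + 17.973*s - 3.9782)/(0.2601*s^4 + 3.3048*s^3 + 8.2842*s^2 - 14.0616*s + 4.7089)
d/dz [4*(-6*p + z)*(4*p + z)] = -8*p + 8*z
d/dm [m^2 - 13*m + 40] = 2*m - 13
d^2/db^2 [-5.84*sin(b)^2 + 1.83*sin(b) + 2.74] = -1.83*sin(b) - 11.68*cos(2*b)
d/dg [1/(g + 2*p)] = -1/(g + 2*p)^2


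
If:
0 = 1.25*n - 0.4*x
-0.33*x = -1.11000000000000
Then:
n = 1.08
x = 3.36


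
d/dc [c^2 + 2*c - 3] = 2*c + 2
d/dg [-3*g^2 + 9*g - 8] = 9 - 6*g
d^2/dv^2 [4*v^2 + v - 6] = 8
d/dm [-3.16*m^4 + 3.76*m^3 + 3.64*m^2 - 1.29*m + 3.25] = -12.64*m^3 + 11.28*m^2 + 7.28*m - 1.29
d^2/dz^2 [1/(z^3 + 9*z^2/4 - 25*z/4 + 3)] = 8*(-3*(4*z + 3)*(4*z^3 + 9*z^2 - 25*z + 12) + (12*z^2 + 18*z - 25)^2)/(4*z^3 + 9*z^2 - 25*z + 12)^3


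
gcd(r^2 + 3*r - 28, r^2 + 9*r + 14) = r + 7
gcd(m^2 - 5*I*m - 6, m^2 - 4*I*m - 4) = m - 2*I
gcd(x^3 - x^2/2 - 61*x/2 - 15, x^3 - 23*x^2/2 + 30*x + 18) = x^2 - 11*x/2 - 3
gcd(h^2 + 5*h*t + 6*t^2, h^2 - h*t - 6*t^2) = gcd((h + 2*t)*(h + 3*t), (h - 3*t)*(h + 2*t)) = h + 2*t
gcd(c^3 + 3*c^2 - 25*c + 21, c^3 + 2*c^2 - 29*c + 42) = c^2 + 4*c - 21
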